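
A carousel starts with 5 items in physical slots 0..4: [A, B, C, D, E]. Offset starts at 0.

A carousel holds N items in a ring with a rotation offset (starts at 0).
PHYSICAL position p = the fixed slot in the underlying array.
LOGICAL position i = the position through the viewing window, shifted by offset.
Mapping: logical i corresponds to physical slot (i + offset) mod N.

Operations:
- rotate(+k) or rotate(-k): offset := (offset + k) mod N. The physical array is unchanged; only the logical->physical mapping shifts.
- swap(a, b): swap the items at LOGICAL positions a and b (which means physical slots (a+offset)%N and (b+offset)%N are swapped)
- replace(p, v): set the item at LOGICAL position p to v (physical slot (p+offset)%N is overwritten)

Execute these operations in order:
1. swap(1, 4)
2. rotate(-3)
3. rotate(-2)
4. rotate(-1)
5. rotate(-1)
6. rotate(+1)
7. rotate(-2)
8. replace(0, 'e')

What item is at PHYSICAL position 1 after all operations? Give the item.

Answer: E

Derivation:
After op 1 (swap(1, 4)): offset=0, physical=[A,E,C,D,B], logical=[A,E,C,D,B]
After op 2 (rotate(-3)): offset=2, physical=[A,E,C,D,B], logical=[C,D,B,A,E]
After op 3 (rotate(-2)): offset=0, physical=[A,E,C,D,B], logical=[A,E,C,D,B]
After op 4 (rotate(-1)): offset=4, physical=[A,E,C,D,B], logical=[B,A,E,C,D]
After op 5 (rotate(-1)): offset=3, physical=[A,E,C,D,B], logical=[D,B,A,E,C]
After op 6 (rotate(+1)): offset=4, physical=[A,E,C,D,B], logical=[B,A,E,C,D]
After op 7 (rotate(-2)): offset=2, physical=[A,E,C,D,B], logical=[C,D,B,A,E]
After op 8 (replace(0, 'e')): offset=2, physical=[A,E,e,D,B], logical=[e,D,B,A,E]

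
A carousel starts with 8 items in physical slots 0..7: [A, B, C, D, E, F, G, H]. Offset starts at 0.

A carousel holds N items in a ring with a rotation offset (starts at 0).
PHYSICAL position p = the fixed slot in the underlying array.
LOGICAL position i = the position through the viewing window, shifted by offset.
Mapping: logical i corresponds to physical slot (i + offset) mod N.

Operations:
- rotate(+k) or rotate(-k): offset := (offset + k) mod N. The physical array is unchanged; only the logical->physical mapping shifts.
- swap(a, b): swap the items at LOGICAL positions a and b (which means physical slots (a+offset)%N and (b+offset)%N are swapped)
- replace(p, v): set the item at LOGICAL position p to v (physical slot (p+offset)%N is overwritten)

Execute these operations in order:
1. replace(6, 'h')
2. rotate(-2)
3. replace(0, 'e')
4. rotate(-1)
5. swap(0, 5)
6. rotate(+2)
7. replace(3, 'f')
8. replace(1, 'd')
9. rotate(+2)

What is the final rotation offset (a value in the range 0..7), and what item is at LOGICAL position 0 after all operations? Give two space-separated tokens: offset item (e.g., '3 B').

Answer: 1 B

Derivation:
After op 1 (replace(6, 'h')): offset=0, physical=[A,B,C,D,E,F,h,H], logical=[A,B,C,D,E,F,h,H]
After op 2 (rotate(-2)): offset=6, physical=[A,B,C,D,E,F,h,H], logical=[h,H,A,B,C,D,E,F]
After op 3 (replace(0, 'e')): offset=6, physical=[A,B,C,D,E,F,e,H], logical=[e,H,A,B,C,D,E,F]
After op 4 (rotate(-1)): offset=5, physical=[A,B,C,D,E,F,e,H], logical=[F,e,H,A,B,C,D,E]
After op 5 (swap(0, 5)): offset=5, physical=[A,B,F,D,E,C,e,H], logical=[C,e,H,A,B,F,D,E]
After op 6 (rotate(+2)): offset=7, physical=[A,B,F,D,E,C,e,H], logical=[H,A,B,F,D,E,C,e]
After op 7 (replace(3, 'f')): offset=7, physical=[A,B,f,D,E,C,e,H], logical=[H,A,B,f,D,E,C,e]
After op 8 (replace(1, 'd')): offset=7, physical=[d,B,f,D,E,C,e,H], logical=[H,d,B,f,D,E,C,e]
After op 9 (rotate(+2)): offset=1, physical=[d,B,f,D,E,C,e,H], logical=[B,f,D,E,C,e,H,d]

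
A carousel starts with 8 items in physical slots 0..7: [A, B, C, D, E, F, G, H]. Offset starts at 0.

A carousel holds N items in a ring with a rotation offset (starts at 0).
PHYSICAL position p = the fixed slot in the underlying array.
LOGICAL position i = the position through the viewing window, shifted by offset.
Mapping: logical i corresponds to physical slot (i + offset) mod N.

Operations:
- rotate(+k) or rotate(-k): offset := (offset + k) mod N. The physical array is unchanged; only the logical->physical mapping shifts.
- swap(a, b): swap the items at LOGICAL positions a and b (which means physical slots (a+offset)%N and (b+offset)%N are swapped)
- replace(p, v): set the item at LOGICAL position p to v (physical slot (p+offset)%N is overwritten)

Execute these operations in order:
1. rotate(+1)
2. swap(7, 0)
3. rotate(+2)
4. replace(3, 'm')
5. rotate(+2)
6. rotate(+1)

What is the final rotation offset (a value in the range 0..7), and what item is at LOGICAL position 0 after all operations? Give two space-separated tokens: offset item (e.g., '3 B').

Answer: 6 m

Derivation:
After op 1 (rotate(+1)): offset=1, physical=[A,B,C,D,E,F,G,H], logical=[B,C,D,E,F,G,H,A]
After op 2 (swap(7, 0)): offset=1, physical=[B,A,C,D,E,F,G,H], logical=[A,C,D,E,F,G,H,B]
After op 3 (rotate(+2)): offset=3, physical=[B,A,C,D,E,F,G,H], logical=[D,E,F,G,H,B,A,C]
After op 4 (replace(3, 'm')): offset=3, physical=[B,A,C,D,E,F,m,H], logical=[D,E,F,m,H,B,A,C]
After op 5 (rotate(+2)): offset=5, physical=[B,A,C,D,E,F,m,H], logical=[F,m,H,B,A,C,D,E]
After op 6 (rotate(+1)): offset=6, physical=[B,A,C,D,E,F,m,H], logical=[m,H,B,A,C,D,E,F]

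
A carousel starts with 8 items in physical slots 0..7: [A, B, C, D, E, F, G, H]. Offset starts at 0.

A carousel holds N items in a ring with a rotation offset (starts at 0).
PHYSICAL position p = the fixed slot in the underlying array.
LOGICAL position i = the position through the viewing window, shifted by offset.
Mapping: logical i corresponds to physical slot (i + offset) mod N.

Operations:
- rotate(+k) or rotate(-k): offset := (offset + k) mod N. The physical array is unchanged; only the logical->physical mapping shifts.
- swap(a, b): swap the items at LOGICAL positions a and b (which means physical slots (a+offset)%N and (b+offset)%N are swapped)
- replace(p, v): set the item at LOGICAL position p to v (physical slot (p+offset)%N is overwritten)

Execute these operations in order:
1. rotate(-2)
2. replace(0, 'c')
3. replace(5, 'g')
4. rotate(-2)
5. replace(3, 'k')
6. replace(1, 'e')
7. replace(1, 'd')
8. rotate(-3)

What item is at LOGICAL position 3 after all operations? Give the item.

After op 1 (rotate(-2)): offset=6, physical=[A,B,C,D,E,F,G,H], logical=[G,H,A,B,C,D,E,F]
After op 2 (replace(0, 'c')): offset=6, physical=[A,B,C,D,E,F,c,H], logical=[c,H,A,B,C,D,E,F]
After op 3 (replace(5, 'g')): offset=6, physical=[A,B,C,g,E,F,c,H], logical=[c,H,A,B,C,g,E,F]
After op 4 (rotate(-2)): offset=4, physical=[A,B,C,g,E,F,c,H], logical=[E,F,c,H,A,B,C,g]
After op 5 (replace(3, 'k')): offset=4, physical=[A,B,C,g,E,F,c,k], logical=[E,F,c,k,A,B,C,g]
After op 6 (replace(1, 'e')): offset=4, physical=[A,B,C,g,E,e,c,k], logical=[E,e,c,k,A,B,C,g]
After op 7 (replace(1, 'd')): offset=4, physical=[A,B,C,g,E,d,c,k], logical=[E,d,c,k,A,B,C,g]
After op 8 (rotate(-3)): offset=1, physical=[A,B,C,g,E,d,c,k], logical=[B,C,g,E,d,c,k,A]

Answer: E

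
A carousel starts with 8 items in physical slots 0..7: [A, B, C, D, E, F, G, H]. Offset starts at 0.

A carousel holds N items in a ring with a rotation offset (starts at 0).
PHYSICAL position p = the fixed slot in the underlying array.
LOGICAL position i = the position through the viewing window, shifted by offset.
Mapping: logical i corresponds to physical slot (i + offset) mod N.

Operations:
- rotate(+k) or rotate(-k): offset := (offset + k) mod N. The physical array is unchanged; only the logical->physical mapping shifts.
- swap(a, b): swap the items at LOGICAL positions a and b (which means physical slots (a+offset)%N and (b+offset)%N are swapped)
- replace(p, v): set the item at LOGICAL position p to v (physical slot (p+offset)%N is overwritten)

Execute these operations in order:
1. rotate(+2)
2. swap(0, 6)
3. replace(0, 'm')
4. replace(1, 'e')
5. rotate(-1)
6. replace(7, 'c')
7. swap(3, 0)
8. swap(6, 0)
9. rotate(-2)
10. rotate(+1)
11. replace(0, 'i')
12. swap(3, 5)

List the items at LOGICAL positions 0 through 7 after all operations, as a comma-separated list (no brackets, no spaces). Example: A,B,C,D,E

Answer: i,H,m,F,B,e,G,E

Derivation:
After op 1 (rotate(+2)): offset=2, physical=[A,B,C,D,E,F,G,H], logical=[C,D,E,F,G,H,A,B]
After op 2 (swap(0, 6)): offset=2, physical=[C,B,A,D,E,F,G,H], logical=[A,D,E,F,G,H,C,B]
After op 3 (replace(0, 'm')): offset=2, physical=[C,B,m,D,E,F,G,H], logical=[m,D,E,F,G,H,C,B]
After op 4 (replace(1, 'e')): offset=2, physical=[C,B,m,e,E,F,G,H], logical=[m,e,E,F,G,H,C,B]
After op 5 (rotate(-1)): offset=1, physical=[C,B,m,e,E,F,G,H], logical=[B,m,e,E,F,G,H,C]
After op 6 (replace(7, 'c')): offset=1, physical=[c,B,m,e,E,F,G,H], logical=[B,m,e,E,F,G,H,c]
After op 7 (swap(3, 0)): offset=1, physical=[c,E,m,e,B,F,G,H], logical=[E,m,e,B,F,G,H,c]
After op 8 (swap(6, 0)): offset=1, physical=[c,H,m,e,B,F,G,E], logical=[H,m,e,B,F,G,E,c]
After op 9 (rotate(-2)): offset=7, physical=[c,H,m,e,B,F,G,E], logical=[E,c,H,m,e,B,F,G]
After op 10 (rotate(+1)): offset=0, physical=[c,H,m,e,B,F,G,E], logical=[c,H,m,e,B,F,G,E]
After op 11 (replace(0, 'i')): offset=0, physical=[i,H,m,e,B,F,G,E], logical=[i,H,m,e,B,F,G,E]
After op 12 (swap(3, 5)): offset=0, physical=[i,H,m,F,B,e,G,E], logical=[i,H,m,F,B,e,G,E]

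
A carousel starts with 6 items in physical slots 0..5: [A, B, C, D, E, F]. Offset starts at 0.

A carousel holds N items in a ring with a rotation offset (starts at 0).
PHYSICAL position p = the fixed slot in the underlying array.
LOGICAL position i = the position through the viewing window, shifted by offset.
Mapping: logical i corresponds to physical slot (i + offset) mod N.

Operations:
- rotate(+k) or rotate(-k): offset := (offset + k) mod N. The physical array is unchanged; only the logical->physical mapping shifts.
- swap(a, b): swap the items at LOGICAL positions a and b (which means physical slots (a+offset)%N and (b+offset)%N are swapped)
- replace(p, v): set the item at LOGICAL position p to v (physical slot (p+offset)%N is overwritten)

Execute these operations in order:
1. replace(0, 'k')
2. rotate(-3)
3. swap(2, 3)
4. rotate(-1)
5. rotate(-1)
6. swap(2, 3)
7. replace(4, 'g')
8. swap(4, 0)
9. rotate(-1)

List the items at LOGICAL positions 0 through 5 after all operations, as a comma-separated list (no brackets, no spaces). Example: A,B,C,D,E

Answer: F,g,C,E,D,B

Derivation:
After op 1 (replace(0, 'k')): offset=0, physical=[k,B,C,D,E,F], logical=[k,B,C,D,E,F]
After op 2 (rotate(-3)): offset=3, physical=[k,B,C,D,E,F], logical=[D,E,F,k,B,C]
After op 3 (swap(2, 3)): offset=3, physical=[F,B,C,D,E,k], logical=[D,E,k,F,B,C]
After op 4 (rotate(-1)): offset=2, physical=[F,B,C,D,E,k], logical=[C,D,E,k,F,B]
After op 5 (rotate(-1)): offset=1, physical=[F,B,C,D,E,k], logical=[B,C,D,E,k,F]
After op 6 (swap(2, 3)): offset=1, physical=[F,B,C,E,D,k], logical=[B,C,E,D,k,F]
After op 7 (replace(4, 'g')): offset=1, physical=[F,B,C,E,D,g], logical=[B,C,E,D,g,F]
After op 8 (swap(4, 0)): offset=1, physical=[F,g,C,E,D,B], logical=[g,C,E,D,B,F]
After op 9 (rotate(-1)): offset=0, physical=[F,g,C,E,D,B], logical=[F,g,C,E,D,B]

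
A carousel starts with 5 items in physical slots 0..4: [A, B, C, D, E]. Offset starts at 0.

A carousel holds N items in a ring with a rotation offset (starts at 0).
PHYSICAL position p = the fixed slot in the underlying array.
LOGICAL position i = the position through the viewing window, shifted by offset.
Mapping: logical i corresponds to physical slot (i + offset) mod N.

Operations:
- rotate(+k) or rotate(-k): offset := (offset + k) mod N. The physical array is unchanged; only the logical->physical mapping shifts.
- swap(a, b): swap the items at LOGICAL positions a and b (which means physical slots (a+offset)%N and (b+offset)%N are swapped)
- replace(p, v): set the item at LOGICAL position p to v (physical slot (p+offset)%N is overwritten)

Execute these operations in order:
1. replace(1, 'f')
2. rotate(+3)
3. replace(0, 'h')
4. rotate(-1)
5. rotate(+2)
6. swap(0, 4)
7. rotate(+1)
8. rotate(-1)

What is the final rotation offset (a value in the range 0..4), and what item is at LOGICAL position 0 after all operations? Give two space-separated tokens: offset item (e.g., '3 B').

Answer: 4 h

Derivation:
After op 1 (replace(1, 'f')): offset=0, physical=[A,f,C,D,E], logical=[A,f,C,D,E]
After op 2 (rotate(+3)): offset=3, physical=[A,f,C,D,E], logical=[D,E,A,f,C]
After op 3 (replace(0, 'h')): offset=3, physical=[A,f,C,h,E], logical=[h,E,A,f,C]
After op 4 (rotate(-1)): offset=2, physical=[A,f,C,h,E], logical=[C,h,E,A,f]
After op 5 (rotate(+2)): offset=4, physical=[A,f,C,h,E], logical=[E,A,f,C,h]
After op 6 (swap(0, 4)): offset=4, physical=[A,f,C,E,h], logical=[h,A,f,C,E]
After op 7 (rotate(+1)): offset=0, physical=[A,f,C,E,h], logical=[A,f,C,E,h]
After op 8 (rotate(-1)): offset=4, physical=[A,f,C,E,h], logical=[h,A,f,C,E]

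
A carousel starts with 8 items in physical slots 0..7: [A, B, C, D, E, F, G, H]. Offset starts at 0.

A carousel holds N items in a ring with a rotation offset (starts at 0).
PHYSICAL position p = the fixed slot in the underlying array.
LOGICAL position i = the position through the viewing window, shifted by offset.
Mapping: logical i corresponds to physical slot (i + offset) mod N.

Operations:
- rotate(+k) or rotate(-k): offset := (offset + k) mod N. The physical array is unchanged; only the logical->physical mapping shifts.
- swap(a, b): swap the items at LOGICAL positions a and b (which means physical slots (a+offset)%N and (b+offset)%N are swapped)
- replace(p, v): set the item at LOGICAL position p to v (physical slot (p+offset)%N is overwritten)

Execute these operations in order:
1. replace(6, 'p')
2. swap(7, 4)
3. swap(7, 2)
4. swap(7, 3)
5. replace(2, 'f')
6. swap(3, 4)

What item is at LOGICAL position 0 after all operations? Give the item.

After op 1 (replace(6, 'p')): offset=0, physical=[A,B,C,D,E,F,p,H], logical=[A,B,C,D,E,F,p,H]
After op 2 (swap(7, 4)): offset=0, physical=[A,B,C,D,H,F,p,E], logical=[A,B,C,D,H,F,p,E]
After op 3 (swap(7, 2)): offset=0, physical=[A,B,E,D,H,F,p,C], logical=[A,B,E,D,H,F,p,C]
After op 4 (swap(7, 3)): offset=0, physical=[A,B,E,C,H,F,p,D], logical=[A,B,E,C,H,F,p,D]
After op 5 (replace(2, 'f')): offset=0, physical=[A,B,f,C,H,F,p,D], logical=[A,B,f,C,H,F,p,D]
After op 6 (swap(3, 4)): offset=0, physical=[A,B,f,H,C,F,p,D], logical=[A,B,f,H,C,F,p,D]

Answer: A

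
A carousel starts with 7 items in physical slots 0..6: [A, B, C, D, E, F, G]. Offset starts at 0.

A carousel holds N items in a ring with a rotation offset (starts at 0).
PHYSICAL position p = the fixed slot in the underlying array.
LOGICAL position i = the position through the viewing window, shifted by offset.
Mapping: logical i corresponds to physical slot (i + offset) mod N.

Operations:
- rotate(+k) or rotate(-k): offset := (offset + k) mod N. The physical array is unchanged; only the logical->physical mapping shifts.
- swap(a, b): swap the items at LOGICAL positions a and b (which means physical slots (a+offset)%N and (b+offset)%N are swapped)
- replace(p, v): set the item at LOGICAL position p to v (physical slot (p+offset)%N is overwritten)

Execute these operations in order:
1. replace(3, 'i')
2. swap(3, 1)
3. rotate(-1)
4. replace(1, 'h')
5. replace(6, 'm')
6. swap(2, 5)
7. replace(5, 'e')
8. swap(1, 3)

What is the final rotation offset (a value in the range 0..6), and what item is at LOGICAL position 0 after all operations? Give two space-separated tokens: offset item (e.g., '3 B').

After op 1 (replace(3, 'i')): offset=0, physical=[A,B,C,i,E,F,G], logical=[A,B,C,i,E,F,G]
After op 2 (swap(3, 1)): offset=0, physical=[A,i,C,B,E,F,G], logical=[A,i,C,B,E,F,G]
After op 3 (rotate(-1)): offset=6, physical=[A,i,C,B,E,F,G], logical=[G,A,i,C,B,E,F]
After op 4 (replace(1, 'h')): offset=6, physical=[h,i,C,B,E,F,G], logical=[G,h,i,C,B,E,F]
After op 5 (replace(6, 'm')): offset=6, physical=[h,i,C,B,E,m,G], logical=[G,h,i,C,B,E,m]
After op 6 (swap(2, 5)): offset=6, physical=[h,E,C,B,i,m,G], logical=[G,h,E,C,B,i,m]
After op 7 (replace(5, 'e')): offset=6, physical=[h,E,C,B,e,m,G], logical=[G,h,E,C,B,e,m]
After op 8 (swap(1, 3)): offset=6, physical=[C,E,h,B,e,m,G], logical=[G,C,E,h,B,e,m]

Answer: 6 G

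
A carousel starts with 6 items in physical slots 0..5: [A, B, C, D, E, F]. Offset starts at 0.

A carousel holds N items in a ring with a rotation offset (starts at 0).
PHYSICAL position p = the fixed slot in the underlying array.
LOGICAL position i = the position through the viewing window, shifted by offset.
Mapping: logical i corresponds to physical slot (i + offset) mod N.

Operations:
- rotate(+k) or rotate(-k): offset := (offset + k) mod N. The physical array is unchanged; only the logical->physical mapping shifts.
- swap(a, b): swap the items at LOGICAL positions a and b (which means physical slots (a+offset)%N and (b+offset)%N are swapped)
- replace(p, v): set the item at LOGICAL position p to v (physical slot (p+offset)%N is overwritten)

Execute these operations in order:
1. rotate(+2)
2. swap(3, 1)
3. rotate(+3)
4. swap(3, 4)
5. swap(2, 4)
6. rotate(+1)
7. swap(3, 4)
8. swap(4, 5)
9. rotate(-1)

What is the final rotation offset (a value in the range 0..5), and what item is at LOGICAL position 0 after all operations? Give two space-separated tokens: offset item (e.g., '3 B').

Answer: 5 B

Derivation:
After op 1 (rotate(+2)): offset=2, physical=[A,B,C,D,E,F], logical=[C,D,E,F,A,B]
After op 2 (swap(3, 1)): offset=2, physical=[A,B,C,F,E,D], logical=[C,F,E,D,A,B]
After op 3 (rotate(+3)): offset=5, physical=[A,B,C,F,E,D], logical=[D,A,B,C,F,E]
After op 4 (swap(3, 4)): offset=5, physical=[A,B,F,C,E,D], logical=[D,A,B,F,C,E]
After op 5 (swap(2, 4)): offset=5, physical=[A,C,F,B,E,D], logical=[D,A,C,F,B,E]
After op 6 (rotate(+1)): offset=0, physical=[A,C,F,B,E,D], logical=[A,C,F,B,E,D]
After op 7 (swap(3, 4)): offset=0, physical=[A,C,F,E,B,D], logical=[A,C,F,E,B,D]
After op 8 (swap(4, 5)): offset=0, physical=[A,C,F,E,D,B], logical=[A,C,F,E,D,B]
After op 9 (rotate(-1)): offset=5, physical=[A,C,F,E,D,B], logical=[B,A,C,F,E,D]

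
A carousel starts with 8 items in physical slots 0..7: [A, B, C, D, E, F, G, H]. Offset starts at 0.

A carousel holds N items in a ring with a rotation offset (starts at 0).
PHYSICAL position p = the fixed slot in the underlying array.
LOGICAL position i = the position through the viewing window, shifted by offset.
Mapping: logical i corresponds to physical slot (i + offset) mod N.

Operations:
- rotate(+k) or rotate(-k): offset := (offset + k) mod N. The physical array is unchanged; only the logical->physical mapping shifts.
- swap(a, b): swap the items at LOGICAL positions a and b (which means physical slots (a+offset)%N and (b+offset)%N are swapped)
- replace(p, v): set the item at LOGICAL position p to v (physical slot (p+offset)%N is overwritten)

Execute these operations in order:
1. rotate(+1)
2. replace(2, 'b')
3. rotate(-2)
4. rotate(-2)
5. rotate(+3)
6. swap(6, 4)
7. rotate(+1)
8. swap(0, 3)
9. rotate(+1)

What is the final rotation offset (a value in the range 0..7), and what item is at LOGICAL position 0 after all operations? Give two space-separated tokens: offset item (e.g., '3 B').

After op 1 (rotate(+1)): offset=1, physical=[A,B,C,D,E,F,G,H], logical=[B,C,D,E,F,G,H,A]
After op 2 (replace(2, 'b')): offset=1, physical=[A,B,C,b,E,F,G,H], logical=[B,C,b,E,F,G,H,A]
After op 3 (rotate(-2)): offset=7, physical=[A,B,C,b,E,F,G,H], logical=[H,A,B,C,b,E,F,G]
After op 4 (rotate(-2)): offset=5, physical=[A,B,C,b,E,F,G,H], logical=[F,G,H,A,B,C,b,E]
After op 5 (rotate(+3)): offset=0, physical=[A,B,C,b,E,F,G,H], logical=[A,B,C,b,E,F,G,H]
After op 6 (swap(6, 4)): offset=0, physical=[A,B,C,b,G,F,E,H], logical=[A,B,C,b,G,F,E,H]
After op 7 (rotate(+1)): offset=1, physical=[A,B,C,b,G,F,E,H], logical=[B,C,b,G,F,E,H,A]
After op 8 (swap(0, 3)): offset=1, physical=[A,G,C,b,B,F,E,H], logical=[G,C,b,B,F,E,H,A]
After op 9 (rotate(+1)): offset=2, physical=[A,G,C,b,B,F,E,H], logical=[C,b,B,F,E,H,A,G]

Answer: 2 C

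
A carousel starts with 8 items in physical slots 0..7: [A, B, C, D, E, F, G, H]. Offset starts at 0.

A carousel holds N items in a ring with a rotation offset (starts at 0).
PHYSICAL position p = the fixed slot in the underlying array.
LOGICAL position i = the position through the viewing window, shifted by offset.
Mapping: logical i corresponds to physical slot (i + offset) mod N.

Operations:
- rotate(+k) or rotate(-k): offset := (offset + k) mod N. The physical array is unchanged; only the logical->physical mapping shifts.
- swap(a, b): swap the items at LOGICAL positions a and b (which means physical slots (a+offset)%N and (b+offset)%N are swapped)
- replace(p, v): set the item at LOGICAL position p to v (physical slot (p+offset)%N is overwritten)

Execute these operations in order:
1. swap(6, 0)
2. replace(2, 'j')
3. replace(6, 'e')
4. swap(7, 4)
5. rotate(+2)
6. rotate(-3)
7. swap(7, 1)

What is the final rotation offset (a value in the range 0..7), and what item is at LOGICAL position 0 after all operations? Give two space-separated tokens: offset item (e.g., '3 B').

Answer: 7 E

Derivation:
After op 1 (swap(6, 0)): offset=0, physical=[G,B,C,D,E,F,A,H], logical=[G,B,C,D,E,F,A,H]
After op 2 (replace(2, 'j')): offset=0, physical=[G,B,j,D,E,F,A,H], logical=[G,B,j,D,E,F,A,H]
After op 3 (replace(6, 'e')): offset=0, physical=[G,B,j,D,E,F,e,H], logical=[G,B,j,D,E,F,e,H]
After op 4 (swap(7, 4)): offset=0, physical=[G,B,j,D,H,F,e,E], logical=[G,B,j,D,H,F,e,E]
After op 5 (rotate(+2)): offset=2, physical=[G,B,j,D,H,F,e,E], logical=[j,D,H,F,e,E,G,B]
After op 6 (rotate(-3)): offset=7, physical=[G,B,j,D,H,F,e,E], logical=[E,G,B,j,D,H,F,e]
After op 7 (swap(7, 1)): offset=7, physical=[e,B,j,D,H,F,G,E], logical=[E,e,B,j,D,H,F,G]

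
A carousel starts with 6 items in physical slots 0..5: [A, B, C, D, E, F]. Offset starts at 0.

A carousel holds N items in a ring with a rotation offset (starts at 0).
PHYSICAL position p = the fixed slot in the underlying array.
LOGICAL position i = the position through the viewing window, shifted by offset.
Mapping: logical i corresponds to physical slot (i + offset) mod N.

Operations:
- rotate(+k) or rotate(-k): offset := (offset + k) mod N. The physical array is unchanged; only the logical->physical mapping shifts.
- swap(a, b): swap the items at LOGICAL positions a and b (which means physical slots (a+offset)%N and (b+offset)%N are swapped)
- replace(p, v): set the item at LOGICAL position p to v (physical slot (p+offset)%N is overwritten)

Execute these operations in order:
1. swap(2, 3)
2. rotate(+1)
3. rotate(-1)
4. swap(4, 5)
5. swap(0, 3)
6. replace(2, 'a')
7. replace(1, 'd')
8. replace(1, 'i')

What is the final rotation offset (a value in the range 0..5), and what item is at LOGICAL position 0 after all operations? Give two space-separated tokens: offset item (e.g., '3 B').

After op 1 (swap(2, 3)): offset=0, physical=[A,B,D,C,E,F], logical=[A,B,D,C,E,F]
After op 2 (rotate(+1)): offset=1, physical=[A,B,D,C,E,F], logical=[B,D,C,E,F,A]
After op 3 (rotate(-1)): offset=0, physical=[A,B,D,C,E,F], logical=[A,B,D,C,E,F]
After op 4 (swap(4, 5)): offset=0, physical=[A,B,D,C,F,E], logical=[A,B,D,C,F,E]
After op 5 (swap(0, 3)): offset=0, physical=[C,B,D,A,F,E], logical=[C,B,D,A,F,E]
After op 6 (replace(2, 'a')): offset=0, physical=[C,B,a,A,F,E], logical=[C,B,a,A,F,E]
After op 7 (replace(1, 'd')): offset=0, physical=[C,d,a,A,F,E], logical=[C,d,a,A,F,E]
After op 8 (replace(1, 'i')): offset=0, physical=[C,i,a,A,F,E], logical=[C,i,a,A,F,E]

Answer: 0 C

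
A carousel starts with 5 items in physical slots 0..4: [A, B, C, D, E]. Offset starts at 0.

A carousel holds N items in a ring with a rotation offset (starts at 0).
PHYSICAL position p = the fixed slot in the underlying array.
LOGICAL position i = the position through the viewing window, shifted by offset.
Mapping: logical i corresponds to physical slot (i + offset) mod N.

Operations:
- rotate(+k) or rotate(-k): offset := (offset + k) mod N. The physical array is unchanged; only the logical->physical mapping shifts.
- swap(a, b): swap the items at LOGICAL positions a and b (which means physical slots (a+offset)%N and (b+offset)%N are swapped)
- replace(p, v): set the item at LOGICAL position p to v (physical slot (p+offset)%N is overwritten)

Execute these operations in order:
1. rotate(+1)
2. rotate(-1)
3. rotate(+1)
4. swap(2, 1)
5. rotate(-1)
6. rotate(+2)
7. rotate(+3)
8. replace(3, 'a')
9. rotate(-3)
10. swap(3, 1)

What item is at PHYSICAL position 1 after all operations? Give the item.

Answer: B

Derivation:
After op 1 (rotate(+1)): offset=1, physical=[A,B,C,D,E], logical=[B,C,D,E,A]
After op 2 (rotate(-1)): offset=0, physical=[A,B,C,D,E], logical=[A,B,C,D,E]
After op 3 (rotate(+1)): offset=1, physical=[A,B,C,D,E], logical=[B,C,D,E,A]
After op 4 (swap(2, 1)): offset=1, physical=[A,B,D,C,E], logical=[B,D,C,E,A]
After op 5 (rotate(-1)): offset=0, physical=[A,B,D,C,E], logical=[A,B,D,C,E]
After op 6 (rotate(+2)): offset=2, physical=[A,B,D,C,E], logical=[D,C,E,A,B]
After op 7 (rotate(+3)): offset=0, physical=[A,B,D,C,E], logical=[A,B,D,C,E]
After op 8 (replace(3, 'a')): offset=0, physical=[A,B,D,a,E], logical=[A,B,D,a,E]
After op 9 (rotate(-3)): offset=2, physical=[A,B,D,a,E], logical=[D,a,E,A,B]
After op 10 (swap(3, 1)): offset=2, physical=[a,B,D,A,E], logical=[D,A,E,a,B]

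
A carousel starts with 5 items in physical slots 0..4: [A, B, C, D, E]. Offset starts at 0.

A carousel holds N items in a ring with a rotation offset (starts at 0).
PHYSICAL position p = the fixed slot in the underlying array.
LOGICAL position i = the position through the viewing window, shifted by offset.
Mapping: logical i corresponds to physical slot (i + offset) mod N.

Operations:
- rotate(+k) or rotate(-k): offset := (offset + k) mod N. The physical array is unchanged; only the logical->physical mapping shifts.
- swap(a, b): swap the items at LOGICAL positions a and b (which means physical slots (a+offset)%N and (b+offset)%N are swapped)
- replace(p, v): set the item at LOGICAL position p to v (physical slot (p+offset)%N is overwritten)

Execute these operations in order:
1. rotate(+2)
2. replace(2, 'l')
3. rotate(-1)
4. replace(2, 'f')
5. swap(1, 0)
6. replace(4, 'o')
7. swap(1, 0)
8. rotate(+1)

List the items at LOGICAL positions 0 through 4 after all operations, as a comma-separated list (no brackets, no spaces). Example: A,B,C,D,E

After op 1 (rotate(+2)): offset=2, physical=[A,B,C,D,E], logical=[C,D,E,A,B]
After op 2 (replace(2, 'l')): offset=2, physical=[A,B,C,D,l], logical=[C,D,l,A,B]
After op 3 (rotate(-1)): offset=1, physical=[A,B,C,D,l], logical=[B,C,D,l,A]
After op 4 (replace(2, 'f')): offset=1, physical=[A,B,C,f,l], logical=[B,C,f,l,A]
After op 5 (swap(1, 0)): offset=1, physical=[A,C,B,f,l], logical=[C,B,f,l,A]
After op 6 (replace(4, 'o')): offset=1, physical=[o,C,B,f,l], logical=[C,B,f,l,o]
After op 7 (swap(1, 0)): offset=1, physical=[o,B,C,f,l], logical=[B,C,f,l,o]
After op 8 (rotate(+1)): offset=2, physical=[o,B,C,f,l], logical=[C,f,l,o,B]

Answer: C,f,l,o,B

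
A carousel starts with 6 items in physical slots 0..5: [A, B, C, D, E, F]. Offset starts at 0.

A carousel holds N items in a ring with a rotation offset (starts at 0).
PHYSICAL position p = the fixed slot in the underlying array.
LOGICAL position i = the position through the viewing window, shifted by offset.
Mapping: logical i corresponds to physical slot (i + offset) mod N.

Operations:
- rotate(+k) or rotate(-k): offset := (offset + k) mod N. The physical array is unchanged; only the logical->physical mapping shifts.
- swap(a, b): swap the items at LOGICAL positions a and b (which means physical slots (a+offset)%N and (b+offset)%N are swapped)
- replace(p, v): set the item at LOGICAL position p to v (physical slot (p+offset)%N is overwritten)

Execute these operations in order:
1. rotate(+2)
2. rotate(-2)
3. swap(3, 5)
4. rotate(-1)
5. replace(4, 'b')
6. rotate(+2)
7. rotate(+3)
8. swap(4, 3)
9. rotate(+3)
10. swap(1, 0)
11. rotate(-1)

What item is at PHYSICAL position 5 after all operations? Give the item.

Answer: D

Derivation:
After op 1 (rotate(+2)): offset=2, physical=[A,B,C,D,E,F], logical=[C,D,E,F,A,B]
After op 2 (rotate(-2)): offset=0, physical=[A,B,C,D,E,F], logical=[A,B,C,D,E,F]
After op 3 (swap(3, 5)): offset=0, physical=[A,B,C,F,E,D], logical=[A,B,C,F,E,D]
After op 4 (rotate(-1)): offset=5, physical=[A,B,C,F,E,D], logical=[D,A,B,C,F,E]
After op 5 (replace(4, 'b')): offset=5, physical=[A,B,C,b,E,D], logical=[D,A,B,C,b,E]
After op 6 (rotate(+2)): offset=1, physical=[A,B,C,b,E,D], logical=[B,C,b,E,D,A]
After op 7 (rotate(+3)): offset=4, physical=[A,B,C,b,E,D], logical=[E,D,A,B,C,b]
After op 8 (swap(4, 3)): offset=4, physical=[A,C,B,b,E,D], logical=[E,D,A,C,B,b]
After op 9 (rotate(+3)): offset=1, physical=[A,C,B,b,E,D], logical=[C,B,b,E,D,A]
After op 10 (swap(1, 0)): offset=1, physical=[A,B,C,b,E,D], logical=[B,C,b,E,D,A]
After op 11 (rotate(-1)): offset=0, physical=[A,B,C,b,E,D], logical=[A,B,C,b,E,D]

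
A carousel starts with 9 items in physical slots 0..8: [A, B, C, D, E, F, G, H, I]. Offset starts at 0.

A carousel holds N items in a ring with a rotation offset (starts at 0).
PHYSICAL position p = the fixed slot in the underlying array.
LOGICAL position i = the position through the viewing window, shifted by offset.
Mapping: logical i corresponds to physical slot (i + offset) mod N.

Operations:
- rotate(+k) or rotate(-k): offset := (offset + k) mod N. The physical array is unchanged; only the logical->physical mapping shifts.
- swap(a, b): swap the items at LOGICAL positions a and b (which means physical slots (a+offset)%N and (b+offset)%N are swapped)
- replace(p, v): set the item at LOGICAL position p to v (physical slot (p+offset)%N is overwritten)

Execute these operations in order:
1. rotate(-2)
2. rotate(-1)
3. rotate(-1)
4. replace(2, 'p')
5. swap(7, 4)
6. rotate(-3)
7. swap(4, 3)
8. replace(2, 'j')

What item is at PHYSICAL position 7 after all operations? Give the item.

Answer: p

Derivation:
After op 1 (rotate(-2)): offset=7, physical=[A,B,C,D,E,F,G,H,I], logical=[H,I,A,B,C,D,E,F,G]
After op 2 (rotate(-1)): offset=6, physical=[A,B,C,D,E,F,G,H,I], logical=[G,H,I,A,B,C,D,E,F]
After op 3 (rotate(-1)): offset=5, physical=[A,B,C,D,E,F,G,H,I], logical=[F,G,H,I,A,B,C,D,E]
After op 4 (replace(2, 'p')): offset=5, physical=[A,B,C,D,E,F,G,p,I], logical=[F,G,p,I,A,B,C,D,E]
After op 5 (swap(7, 4)): offset=5, physical=[D,B,C,A,E,F,G,p,I], logical=[F,G,p,I,D,B,C,A,E]
After op 6 (rotate(-3)): offset=2, physical=[D,B,C,A,E,F,G,p,I], logical=[C,A,E,F,G,p,I,D,B]
After op 7 (swap(4, 3)): offset=2, physical=[D,B,C,A,E,G,F,p,I], logical=[C,A,E,G,F,p,I,D,B]
After op 8 (replace(2, 'j')): offset=2, physical=[D,B,C,A,j,G,F,p,I], logical=[C,A,j,G,F,p,I,D,B]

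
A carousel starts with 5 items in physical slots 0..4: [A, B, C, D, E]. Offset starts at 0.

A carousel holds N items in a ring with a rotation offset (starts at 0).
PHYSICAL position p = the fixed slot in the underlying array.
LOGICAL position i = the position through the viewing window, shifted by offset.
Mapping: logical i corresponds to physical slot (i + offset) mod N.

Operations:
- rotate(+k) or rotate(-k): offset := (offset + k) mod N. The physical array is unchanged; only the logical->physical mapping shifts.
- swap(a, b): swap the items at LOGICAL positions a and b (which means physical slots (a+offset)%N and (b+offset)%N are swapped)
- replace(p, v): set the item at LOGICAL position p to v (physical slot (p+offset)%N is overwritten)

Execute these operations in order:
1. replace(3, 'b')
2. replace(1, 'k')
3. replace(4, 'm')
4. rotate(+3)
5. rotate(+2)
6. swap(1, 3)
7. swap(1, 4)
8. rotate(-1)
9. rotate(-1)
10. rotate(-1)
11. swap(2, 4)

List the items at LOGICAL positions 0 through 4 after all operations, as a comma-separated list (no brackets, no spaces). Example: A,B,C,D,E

Answer: C,k,m,A,b

Derivation:
After op 1 (replace(3, 'b')): offset=0, physical=[A,B,C,b,E], logical=[A,B,C,b,E]
After op 2 (replace(1, 'k')): offset=0, physical=[A,k,C,b,E], logical=[A,k,C,b,E]
After op 3 (replace(4, 'm')): offset=0, physical=[A,k,C,b,m], logical=[A,k,C,b,m]
After op 4 (rotate(+3)): offset=3, physical=[A,k,C,b,m], logical=[b,m,A,k,C]
After op 5 (rotate(+2)): offset=0, physical=[A,k,C,b,m], logical=[A,k,C,b,m]
After op 6 (swap(1, 3)): offset=0, physical=[A,b,C,k,m], logical=[A,b,C,k,m]
After op 7 (swap(1, 4)): offset=0, physical=[A,m,C,k,b], logical=[A,m,C,k,b]
After op 8 (rotate(-1)): offset=4, physical=[A,m,C,k,b], logical=[b,A,m,C,k]
After op 9 (rotate(-1)): offset=3, physical=[A,m,C,k,b], logical=[k,b,A,m,C]
After op 10 (rotate(-1)): offset=2, physical=[A,m,C,k,b], logical=[C,k,b,A,m]
After op 11 (swap(2, 4)): offset=2, physical=[A,b,C,k,m], logical=[C,k,m,A,b]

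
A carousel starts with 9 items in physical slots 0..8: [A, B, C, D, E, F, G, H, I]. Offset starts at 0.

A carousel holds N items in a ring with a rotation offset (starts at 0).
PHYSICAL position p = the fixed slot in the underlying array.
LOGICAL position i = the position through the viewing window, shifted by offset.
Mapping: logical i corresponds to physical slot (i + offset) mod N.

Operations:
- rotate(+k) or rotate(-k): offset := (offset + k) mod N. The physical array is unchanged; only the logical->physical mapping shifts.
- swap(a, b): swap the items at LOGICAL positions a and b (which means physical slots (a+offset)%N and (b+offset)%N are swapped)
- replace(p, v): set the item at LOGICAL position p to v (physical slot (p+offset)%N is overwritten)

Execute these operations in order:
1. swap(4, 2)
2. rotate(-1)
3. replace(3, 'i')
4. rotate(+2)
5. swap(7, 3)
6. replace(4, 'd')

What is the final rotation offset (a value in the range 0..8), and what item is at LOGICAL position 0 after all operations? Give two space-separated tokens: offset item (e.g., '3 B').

After op 1 (swap(4, 2)): offset=0, physical=[A,B,E,D,C,F,G,H,I], logical=[A,B,E,D,C,F,G,H,I]
After op 2 (rotate(-1)): offset=8, physical=[A,B,E,D,C,F,G,H,I], logical=[I,A,B,E,D,C,F,G,H]
After op 3 (replace(3, 'i')): offset=8, physical=[A,B,i,D,C,F,G,H,I], logical=[I,A,B,i,D,C,F,G,H]
After op 4 (rotate(+2)): offset=1, physical=[A,B,i,D,C,F,G,H,I], logical=[B,i,D,C,F,G,H,I,A]
After op 5 (swap(7, 3)): offset=1, physical=[A,B,i,D,I,F,G,H,C], logical=[B,i,D,I,F,G,H,C,A]
After op 6 (replace(4, 'd')): offset=1, physical=[A,B,i,D,I,d,G,H,C], logical=[B,i,D,I,d,G,H,C,A]

Answer: 1 B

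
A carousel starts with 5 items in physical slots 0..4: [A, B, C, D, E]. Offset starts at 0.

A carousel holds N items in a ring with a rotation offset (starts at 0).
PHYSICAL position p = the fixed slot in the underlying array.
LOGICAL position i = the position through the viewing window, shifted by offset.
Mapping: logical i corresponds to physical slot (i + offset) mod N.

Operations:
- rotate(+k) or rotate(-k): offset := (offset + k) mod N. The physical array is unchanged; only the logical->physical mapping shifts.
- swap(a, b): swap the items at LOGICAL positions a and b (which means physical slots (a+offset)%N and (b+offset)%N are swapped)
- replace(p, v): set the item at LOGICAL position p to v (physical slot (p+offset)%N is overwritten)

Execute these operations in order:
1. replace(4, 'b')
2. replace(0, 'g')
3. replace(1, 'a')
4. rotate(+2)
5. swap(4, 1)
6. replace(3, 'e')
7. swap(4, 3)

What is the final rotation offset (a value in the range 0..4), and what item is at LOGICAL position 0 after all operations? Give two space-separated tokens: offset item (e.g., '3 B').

After op 1 (replace(4, 'b')): offset=0, physical=[A,B,C,D,b], logical=[A,B,C,D,b]
After op 2 (replace(0, 'g')): offset=0, physical=[g,B,C,D,b], logical=[g,B,C,D,b]
After op 3 (replace(1, 'a')): offset=0, physical=[g,a,C,D,b], logical=[g,a,C,D,b]
After op 4 (rotate(+2)): offset=2, physical=[g,a,C,D,b], logical=[C,D,b,g,a]
After op 5 (swap(4, 1)): offset=2, physical=[g,D,C,a,b], logical=[C,a,b,g,D]
After op 6 (replace(3, 'e')): offset=2, physical=[e,D,C,a,b], logical=[C,a,b,e,D]
After op 7 (swap(4, 3)): offset=2, physical=[D,e,C,a,b], logical=[C,a,b,D,e]

Answer: 2 C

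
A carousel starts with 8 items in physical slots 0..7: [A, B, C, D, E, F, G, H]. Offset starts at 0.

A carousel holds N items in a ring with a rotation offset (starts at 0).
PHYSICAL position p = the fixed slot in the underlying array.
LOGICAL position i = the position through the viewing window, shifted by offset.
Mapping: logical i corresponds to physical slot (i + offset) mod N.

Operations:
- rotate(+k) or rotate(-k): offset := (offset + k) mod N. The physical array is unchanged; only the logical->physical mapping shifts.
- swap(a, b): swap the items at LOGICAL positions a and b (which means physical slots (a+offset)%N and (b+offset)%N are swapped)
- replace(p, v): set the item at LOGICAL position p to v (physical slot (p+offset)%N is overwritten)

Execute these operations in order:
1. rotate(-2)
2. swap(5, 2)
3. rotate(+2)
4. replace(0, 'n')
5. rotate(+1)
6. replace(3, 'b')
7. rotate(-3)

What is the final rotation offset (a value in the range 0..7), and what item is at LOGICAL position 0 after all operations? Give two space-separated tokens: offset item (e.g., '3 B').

After op 1 (rotate(-2)): offset=6, physical=[A,B,C,D,E,F,G,H], logical=[G,H,A,B,C,D,E,F]
After op 2 (swap(5, 2)): offset=6, physical=[D,B,C,A,E,F,G,H], logical=[G,H,D,B,C,A,E,F]
After op 3 (rotate(+2)): offset=0, physical=[D,B,C,A,E,F,G,H], logical=[D,B,C,A,E,F,G,H]
After op 4 (replace(0, 'n')): offset=0, physical=[n,B,C,A,E,F,G,H], logical=[n,B,C,A,E,F,G,H]
After op 5 (rotate(+1)): offset=1, physical=[n,B,C,A,E,F,G,H], logical=[B,C,A,E,F,G,H,n]
After op 6 (replace(3, 'b')): offset=1, physical=[n,B,C,A,b,F,G,H], logical=[B,C,A,b,F,G,H,n]
After op 7 (rotate(-3)): offset=6, physical=[n,B,C,A,b,F,G,H], logical=[G,H,n,B,C,A,b,F]

Answer: 6 G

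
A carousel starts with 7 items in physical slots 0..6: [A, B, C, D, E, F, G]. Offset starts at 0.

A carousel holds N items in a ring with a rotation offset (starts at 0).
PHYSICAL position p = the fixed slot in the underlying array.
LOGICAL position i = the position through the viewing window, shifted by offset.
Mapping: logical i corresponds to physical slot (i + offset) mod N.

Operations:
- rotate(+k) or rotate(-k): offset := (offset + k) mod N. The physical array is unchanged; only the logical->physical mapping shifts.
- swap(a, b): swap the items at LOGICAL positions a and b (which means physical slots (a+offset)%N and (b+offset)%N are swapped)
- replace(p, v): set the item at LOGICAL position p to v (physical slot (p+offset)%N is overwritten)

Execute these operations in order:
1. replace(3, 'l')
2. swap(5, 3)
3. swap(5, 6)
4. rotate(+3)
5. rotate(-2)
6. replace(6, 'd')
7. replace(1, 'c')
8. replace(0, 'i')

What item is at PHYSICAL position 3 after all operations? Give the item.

Answer: F

Derivation:
After op 1 (replace(3, 'l')): offset=0, physical=[A,B,C,l,E,F,G], logical=[A,B,C,l,E,F,G]
After op 2 (swap(5, 3)): offset=0, physical=[A,B,C,F,E,l,G], logical=[A,B,C,F,E,l,G]
After op 3 (swap(5, 6)): offset=0, physical=[A,B,C,F,E,G,l], logical=[A,B,C,F,E,G,l]
After op 4 (rotate(+3)): offset=3, physical=[A,B,C,F,E,G,l], logical=[F,E,G,l,A,B,C]
After op 5 (rotate(-2)): offset=1, physical=[A,B,C,F,E,G,l], logical=[B,C,F,E,G,l,A]
After op 6 (replace(6, 'd')): offset=1, physical=[d,B,C,F,E,G,l], logical=[B,C,F,E,G,l,d]
After op 7 (replace(1, 'c')): offset=1, physical=[d,B,c,F,E,G,l], logical=[B,c,F,E,G,l,d]
After op 8 (replace(0, 'i')): offset=1, physical=[d,i,c,F,E,G,l], logical=[i,c,F,E,G,l,d]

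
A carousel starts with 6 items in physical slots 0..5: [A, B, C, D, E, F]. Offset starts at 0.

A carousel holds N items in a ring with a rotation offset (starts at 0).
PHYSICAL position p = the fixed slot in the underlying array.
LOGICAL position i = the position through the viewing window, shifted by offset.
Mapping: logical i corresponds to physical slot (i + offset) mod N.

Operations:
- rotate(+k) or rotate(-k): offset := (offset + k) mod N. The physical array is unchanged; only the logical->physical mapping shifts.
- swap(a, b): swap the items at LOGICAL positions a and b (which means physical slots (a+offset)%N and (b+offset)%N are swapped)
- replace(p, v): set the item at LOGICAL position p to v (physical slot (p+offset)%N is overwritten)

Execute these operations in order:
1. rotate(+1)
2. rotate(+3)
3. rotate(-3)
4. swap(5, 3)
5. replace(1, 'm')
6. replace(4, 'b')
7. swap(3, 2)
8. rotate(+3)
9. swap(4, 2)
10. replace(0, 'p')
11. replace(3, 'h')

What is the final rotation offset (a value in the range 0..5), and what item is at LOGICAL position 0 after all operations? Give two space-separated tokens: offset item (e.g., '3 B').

Answer: 4 p

Derivation:
After op 1 (rotate(+1)): offset=1, physical=[A,B,C,D,E,F], logical=[B,C,D,E,F,A]
After op 2 (rotate(+3)): offset=4, physical=[A,B,C,D,E,F], logical=[E,F,A,B,C,D]
After op 3 (rotate(-3)): offset=1, physical=[A,B,C,D,E,F], logical=[B,C,D,E,F,A]
After op 4 (swap(5, 3)): offset=1, physical=[E,B,C,D,A,F], logical=[B,C,D,A,F,E]
After op 5 (replace(1, 'm')): offset=1, physical=[E,B,m,D,A,F], logical=[B,m,D,A,F,E]
After op 6 (replace(4, 'b')): offset=1, physical=[E,B,m,D,A,b], logical=[B,m,D,A,b,E]
After op 7 (swap(3, 2)): offset=1, physical=[E,B,m,A,D,b], logical=[B,m,A,D,b,E]
After op 8 (rotate(+3)): offset=4, physical=[E,B,m,A,D,b], logical=[D,b,E,B,m,A]
After op 9 (swap(4, 2)): offset=4, physical=[m,B,E,A,D,b], logical=[D,b,m,B,E,A]
After op 10 (replace(0, 'p')): offset=4, physical=[m,B,E,A,p,b], logical=[p,b,m,B,E,A]
After op 11 (replace(3, 'h')): offset=4, physical=[m,h,E,A,p,b], logical=[p,b,m,h,E,A]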